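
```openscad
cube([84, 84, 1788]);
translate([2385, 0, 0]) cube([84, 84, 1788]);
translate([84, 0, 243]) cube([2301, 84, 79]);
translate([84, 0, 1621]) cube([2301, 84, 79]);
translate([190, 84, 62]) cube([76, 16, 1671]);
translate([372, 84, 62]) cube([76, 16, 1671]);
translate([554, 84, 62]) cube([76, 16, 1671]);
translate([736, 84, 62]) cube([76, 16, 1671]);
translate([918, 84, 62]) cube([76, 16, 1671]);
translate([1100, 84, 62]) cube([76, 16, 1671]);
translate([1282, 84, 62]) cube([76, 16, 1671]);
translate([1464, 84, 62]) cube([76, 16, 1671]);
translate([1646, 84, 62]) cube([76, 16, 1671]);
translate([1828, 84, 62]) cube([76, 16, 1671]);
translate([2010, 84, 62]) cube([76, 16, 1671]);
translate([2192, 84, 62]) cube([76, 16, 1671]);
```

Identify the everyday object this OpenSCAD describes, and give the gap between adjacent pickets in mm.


A fence section. The picket gap is 106 mm.

Two posts, two rails, 12 pickets — a fence section. Span 2301 mm holds 12 pickets of 76 mm with 13 equal gaps: ⌊(2301 − 12·76) / 13⌋ = 106 mm.


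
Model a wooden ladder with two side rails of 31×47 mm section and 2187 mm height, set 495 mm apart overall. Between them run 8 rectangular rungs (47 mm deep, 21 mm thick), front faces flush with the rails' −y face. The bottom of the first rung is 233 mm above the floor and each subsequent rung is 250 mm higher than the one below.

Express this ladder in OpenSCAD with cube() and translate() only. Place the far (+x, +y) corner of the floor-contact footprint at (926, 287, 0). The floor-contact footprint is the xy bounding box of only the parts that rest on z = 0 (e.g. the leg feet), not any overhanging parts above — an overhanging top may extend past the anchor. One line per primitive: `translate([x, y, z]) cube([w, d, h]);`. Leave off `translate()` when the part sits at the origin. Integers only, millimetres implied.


translate([431, 240, 0]) cube([31, 47, 2187]);
translate([895, 240, 0]) cube([31, 47, 2187]);
translate([462, 240, 233]) cube([433, 47, 21]);
translate([462, 240, 483]) cube([433, 47, 21]);
translate([462, 240, 733]) cube([433, 47, 21]);
translate([462, 240, 983]) cube([433, 47, 21]);
translate([462, 240, 1233]) cube([433, 47, 21]);
translate([462, 240, 1483]) cube([433, 47, 21]);
translate([462, 240, 1733]) cube([433, 47, 21]);
translate([462, 240, 1983]) cube([433, 47, 21]);


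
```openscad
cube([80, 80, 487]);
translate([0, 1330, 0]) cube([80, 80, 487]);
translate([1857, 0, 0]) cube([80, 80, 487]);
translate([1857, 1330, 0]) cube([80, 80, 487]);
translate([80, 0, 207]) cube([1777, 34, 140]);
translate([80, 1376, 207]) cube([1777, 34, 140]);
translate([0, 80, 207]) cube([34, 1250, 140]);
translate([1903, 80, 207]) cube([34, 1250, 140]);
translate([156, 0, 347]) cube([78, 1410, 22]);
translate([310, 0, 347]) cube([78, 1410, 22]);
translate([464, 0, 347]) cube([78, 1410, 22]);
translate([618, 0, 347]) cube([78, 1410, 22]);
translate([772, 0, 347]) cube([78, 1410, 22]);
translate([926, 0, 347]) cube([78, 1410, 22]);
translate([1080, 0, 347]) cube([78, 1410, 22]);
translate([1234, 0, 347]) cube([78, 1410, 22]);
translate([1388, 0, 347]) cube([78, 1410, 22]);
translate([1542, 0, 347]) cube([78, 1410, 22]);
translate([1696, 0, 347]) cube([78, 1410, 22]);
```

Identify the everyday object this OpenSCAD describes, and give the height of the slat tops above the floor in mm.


A bed frame. The slat-top height is 369 mm.

Four posts, four rails, and a row of slats — a bed frame. Slats sit on the rails at z = 207 + 140 = 347; with slat thickness 22, the top is 369 mm.


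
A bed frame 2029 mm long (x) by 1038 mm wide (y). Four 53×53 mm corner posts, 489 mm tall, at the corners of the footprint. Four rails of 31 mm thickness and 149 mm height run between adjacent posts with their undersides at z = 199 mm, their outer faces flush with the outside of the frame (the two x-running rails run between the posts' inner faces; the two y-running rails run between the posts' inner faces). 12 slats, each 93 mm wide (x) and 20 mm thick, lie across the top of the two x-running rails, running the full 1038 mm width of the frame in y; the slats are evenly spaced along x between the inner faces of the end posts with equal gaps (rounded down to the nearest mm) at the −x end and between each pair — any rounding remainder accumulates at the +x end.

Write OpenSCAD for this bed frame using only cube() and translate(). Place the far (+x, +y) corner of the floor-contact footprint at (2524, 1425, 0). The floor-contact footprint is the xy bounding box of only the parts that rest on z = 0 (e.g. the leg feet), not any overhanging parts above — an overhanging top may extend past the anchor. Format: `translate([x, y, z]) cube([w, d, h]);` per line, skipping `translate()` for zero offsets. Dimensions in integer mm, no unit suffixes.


translate([495, 387, 0]) cube([53, 53, 489]);
translate([495, 1372, 0]) cube([53, 53, 489]);
translate([2471, 387, 0]) cube([53, 53, 489]);
translate([2471, 1372, 0]) cube([53, 53, 489]);
translate([548, 387, 199]) cube([1923, 31, 149]);
translate([548, 1394, 199]) cube([1923, 31, 149]);
translate([495, 440, 199]) cube([31, 932, 149]);
translate([2493, 440, 199]) cube([31, 932, 149]);
translate([610, 387, 348]) cube([93, 1038, 20]);
translate([765, 387, 348]) cube([93, 1038, 20]);
translate([920, 387, 348]) cube([93, 1038, 20]);
translate([1075, 387, 348]) cube([93, 1038, 20]);
translate([1230, 387, 348]) cube([93, 1038, 20]);
translate([1385, 387, 348]) cube([93, 1038, 20]);
translate([1540, 387, 348]) cube([93, 1038, 20]);
translate([1695, 387, 348]) cube([93, 1038, 20]);
translate([1850, 387, 348]) cube([93, 1038, 20]);
translate([2005, 387, 348]) cube([93, 1038, 20]);
translate([2160, 387, 348]) cube([93, 1038, 20]);
translate([2315, 387, 348]) cube([93, 1038, 20]);


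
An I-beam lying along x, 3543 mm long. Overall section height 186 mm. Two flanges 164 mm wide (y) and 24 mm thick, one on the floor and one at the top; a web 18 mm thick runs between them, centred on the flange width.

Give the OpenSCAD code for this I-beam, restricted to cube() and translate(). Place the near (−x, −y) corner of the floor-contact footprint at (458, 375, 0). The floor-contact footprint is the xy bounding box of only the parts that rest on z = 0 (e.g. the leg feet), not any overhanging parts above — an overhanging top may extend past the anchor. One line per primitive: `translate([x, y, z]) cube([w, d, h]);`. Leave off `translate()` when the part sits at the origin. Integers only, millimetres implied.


translate([458, 375, 0]) cube([3543, 164, 24]);
translate([458, 448, 24]) cube([3543, 18, 138]);
translate([458, 375, 162]) cube([3543, 164, 24]);


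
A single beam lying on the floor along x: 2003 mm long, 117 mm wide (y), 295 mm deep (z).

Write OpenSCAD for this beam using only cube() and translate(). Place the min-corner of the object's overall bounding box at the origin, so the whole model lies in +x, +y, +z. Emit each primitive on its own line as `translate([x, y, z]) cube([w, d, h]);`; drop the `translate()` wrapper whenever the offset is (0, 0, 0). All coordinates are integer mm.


cube([2003, 117, 295]);


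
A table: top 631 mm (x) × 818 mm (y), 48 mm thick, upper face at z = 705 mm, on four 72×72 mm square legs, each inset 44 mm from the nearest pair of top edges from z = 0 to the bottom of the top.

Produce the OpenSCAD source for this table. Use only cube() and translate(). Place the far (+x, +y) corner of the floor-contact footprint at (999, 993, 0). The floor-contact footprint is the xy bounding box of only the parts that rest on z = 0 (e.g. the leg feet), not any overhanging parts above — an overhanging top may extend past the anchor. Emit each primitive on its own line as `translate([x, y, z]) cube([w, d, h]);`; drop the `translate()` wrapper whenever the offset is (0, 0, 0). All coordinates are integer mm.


translate([412, 219, 657]) cube([631, 818, 48]);
translate([456, 263, 0]) cube([72, 72, 657]);
translate([927, 263, 0]) cube([72, 72, 657]);
translate([456, 921, 0]) cube([72, 72, 657]);
translate([927, 921, 0]) cube([72, 72, 657]);


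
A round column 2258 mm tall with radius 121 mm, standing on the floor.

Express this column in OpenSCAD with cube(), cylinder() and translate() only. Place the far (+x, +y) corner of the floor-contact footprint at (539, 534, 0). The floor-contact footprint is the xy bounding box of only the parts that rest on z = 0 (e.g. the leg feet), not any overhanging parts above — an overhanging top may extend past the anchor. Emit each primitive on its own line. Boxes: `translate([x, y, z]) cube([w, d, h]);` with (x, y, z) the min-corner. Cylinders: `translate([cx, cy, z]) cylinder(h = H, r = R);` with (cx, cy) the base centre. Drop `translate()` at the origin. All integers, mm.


translate([418, 413, 0]) cylinder(h = 2258, r = 121);


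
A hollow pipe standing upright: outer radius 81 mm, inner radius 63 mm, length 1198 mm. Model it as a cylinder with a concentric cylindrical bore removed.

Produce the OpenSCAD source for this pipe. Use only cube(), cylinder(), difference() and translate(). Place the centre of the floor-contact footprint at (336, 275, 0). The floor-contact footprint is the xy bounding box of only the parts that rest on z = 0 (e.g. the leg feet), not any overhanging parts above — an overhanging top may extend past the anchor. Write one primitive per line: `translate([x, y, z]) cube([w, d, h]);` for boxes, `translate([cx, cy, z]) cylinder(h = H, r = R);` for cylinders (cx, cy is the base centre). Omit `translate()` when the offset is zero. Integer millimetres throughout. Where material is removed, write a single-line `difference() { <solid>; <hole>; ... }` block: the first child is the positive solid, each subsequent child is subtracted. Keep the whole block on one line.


difference() { translate([336, 275, 0]) cylinder(h = 1198, r = 81); translate([336, 275, 0]) cylinder(h = 1198, r = 63); }


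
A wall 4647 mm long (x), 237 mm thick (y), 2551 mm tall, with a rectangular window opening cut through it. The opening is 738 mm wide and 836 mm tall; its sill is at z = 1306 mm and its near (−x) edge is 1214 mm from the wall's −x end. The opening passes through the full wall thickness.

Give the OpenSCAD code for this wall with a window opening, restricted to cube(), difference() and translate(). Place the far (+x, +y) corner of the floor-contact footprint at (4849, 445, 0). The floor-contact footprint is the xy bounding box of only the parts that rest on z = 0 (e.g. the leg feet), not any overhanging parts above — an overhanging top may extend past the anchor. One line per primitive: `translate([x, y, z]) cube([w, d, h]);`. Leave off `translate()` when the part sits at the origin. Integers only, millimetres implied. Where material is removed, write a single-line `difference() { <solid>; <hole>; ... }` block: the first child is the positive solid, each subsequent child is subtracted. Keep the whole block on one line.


difference() { translate([202, 208, 0]) cube([4647, 237, 2551]); translate([1416, 208, 1306]) cube([738, 237, 836]); }


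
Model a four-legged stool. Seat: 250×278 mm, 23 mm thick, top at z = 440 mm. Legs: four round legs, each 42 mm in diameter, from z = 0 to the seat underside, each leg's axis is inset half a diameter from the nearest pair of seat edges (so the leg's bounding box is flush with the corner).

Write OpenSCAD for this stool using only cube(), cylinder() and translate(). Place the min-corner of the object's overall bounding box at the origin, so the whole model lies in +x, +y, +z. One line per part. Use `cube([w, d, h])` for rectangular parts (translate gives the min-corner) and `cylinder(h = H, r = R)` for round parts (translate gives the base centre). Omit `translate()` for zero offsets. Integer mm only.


// leg_h = 440 - 23 = 417
translate([0, 0, 417]) cube([250, 278, 23]);
translate([21, 21, 0]) cylinder(h = 417, r = 21);
translate([229, 21, 0]) cylinder(h = 417, r = 21);
translate([21, 257, 0]) cylinder(h = 417, r = 21);
translate([229, 257, 0]) cylinder(h = 417, r = 21);


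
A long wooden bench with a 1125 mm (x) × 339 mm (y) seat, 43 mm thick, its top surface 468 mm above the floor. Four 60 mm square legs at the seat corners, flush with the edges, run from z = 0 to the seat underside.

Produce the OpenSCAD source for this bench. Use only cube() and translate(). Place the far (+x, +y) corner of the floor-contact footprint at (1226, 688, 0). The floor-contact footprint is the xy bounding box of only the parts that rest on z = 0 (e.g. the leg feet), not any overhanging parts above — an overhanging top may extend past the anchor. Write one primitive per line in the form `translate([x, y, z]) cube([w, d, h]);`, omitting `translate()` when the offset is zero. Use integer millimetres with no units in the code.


translate([101, 349, 425]) cube([1125, 339, 43]);
translate([101, 349, 0]) cube([60, 60, 425]);
translate([101, 628, 0]) cube([60, 60, 425]);
translate([1166, 349, 0]) cube([60, 60, 425]);
translate([1166, 628, 0]) cube([60, 60, 425]);


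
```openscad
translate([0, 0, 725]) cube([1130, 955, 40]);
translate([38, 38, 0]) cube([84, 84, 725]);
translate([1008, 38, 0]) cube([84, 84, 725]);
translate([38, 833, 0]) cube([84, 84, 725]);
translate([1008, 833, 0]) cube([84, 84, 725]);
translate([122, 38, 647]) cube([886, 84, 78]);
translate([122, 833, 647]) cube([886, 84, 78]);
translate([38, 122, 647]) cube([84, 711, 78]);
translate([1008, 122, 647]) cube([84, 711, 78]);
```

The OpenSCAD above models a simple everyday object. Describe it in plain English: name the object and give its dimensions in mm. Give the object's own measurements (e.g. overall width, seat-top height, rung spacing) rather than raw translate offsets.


A table: top 1130 mm (x) × 955 mm (y), 40 mm thick, upper face at z = 765 mm, on four 84×84 mm square legs, each inset 38 mm from the nearest pair of top edges from z = 0 to the bottom of the top. Four apron rails, 84 mm thick and 78 mm tall, run between adjacent legs with their top edges flush with the underside of the top and their outer faces flush with the legs' outer faces.


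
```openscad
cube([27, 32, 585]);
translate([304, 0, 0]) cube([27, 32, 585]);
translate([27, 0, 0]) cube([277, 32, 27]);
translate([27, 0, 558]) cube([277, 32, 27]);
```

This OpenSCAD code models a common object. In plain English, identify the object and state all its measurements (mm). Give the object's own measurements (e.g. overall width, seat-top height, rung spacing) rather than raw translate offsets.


A rectangular picture frame lying in the x–z plane (depth along y). The opening is 277 mm wide (x) by 531 mm tall (z), surrounded by a border 27 mm wide on all four sides. The frame is 32 mm deep and is made of two full-height vertical stiles with two horizontal rails fitted between them.


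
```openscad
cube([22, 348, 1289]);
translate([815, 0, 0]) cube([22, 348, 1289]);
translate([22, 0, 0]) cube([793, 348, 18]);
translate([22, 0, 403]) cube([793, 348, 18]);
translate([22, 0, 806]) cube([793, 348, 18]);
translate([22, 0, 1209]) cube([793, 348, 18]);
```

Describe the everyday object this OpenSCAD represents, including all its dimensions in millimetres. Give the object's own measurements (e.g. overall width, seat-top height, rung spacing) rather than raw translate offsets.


An open bookshelf. Two side panels, each 22 mm thick, 348 mm deep and 1289 mm tall, stand 837 mm apart (outside-to-outside). Between them sit 4 shelves, each 18 mm thick and 348 mm deep, spanning the full gap between the sides. The bottom shelf rests on the floor (its underside at z = 0) and the clear gap between one shelf's top and the next shelf's underside is 385 mm.


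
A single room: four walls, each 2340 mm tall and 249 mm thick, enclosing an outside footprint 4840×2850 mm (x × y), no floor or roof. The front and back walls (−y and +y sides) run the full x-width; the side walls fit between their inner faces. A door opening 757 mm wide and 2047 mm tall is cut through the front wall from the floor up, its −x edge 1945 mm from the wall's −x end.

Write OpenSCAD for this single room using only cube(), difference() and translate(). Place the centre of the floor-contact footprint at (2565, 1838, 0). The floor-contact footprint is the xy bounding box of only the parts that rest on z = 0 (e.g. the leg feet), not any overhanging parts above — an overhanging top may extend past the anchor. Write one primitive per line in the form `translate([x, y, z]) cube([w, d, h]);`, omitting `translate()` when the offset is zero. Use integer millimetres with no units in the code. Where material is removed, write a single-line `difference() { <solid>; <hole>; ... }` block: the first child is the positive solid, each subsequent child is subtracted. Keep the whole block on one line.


difference() { translate([145, 413, 0]) cube([4840, 249, 2340]); translate([2090, 413, 0]) cube([757, 249, 2047]); }
translate([145, 3014, 0]) cube([4840, 249, 2340]);
translate([145, 662, 0]) cube([249, 2352, 2340]);
translate([4736, 662, 0]) cube([249, 2352, 2340]);


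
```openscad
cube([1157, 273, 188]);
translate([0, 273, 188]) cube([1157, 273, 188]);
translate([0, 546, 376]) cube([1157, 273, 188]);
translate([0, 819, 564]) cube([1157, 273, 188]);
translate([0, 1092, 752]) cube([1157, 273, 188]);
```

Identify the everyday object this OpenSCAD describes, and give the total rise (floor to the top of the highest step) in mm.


A staircase. The total rise is 940 mm.

5 identical blocks, each offset up and back from the previous — a staircase. Each step is 188 mm tall and there are 5 of them, so the total rise is 5 × 188 = 940 mm.


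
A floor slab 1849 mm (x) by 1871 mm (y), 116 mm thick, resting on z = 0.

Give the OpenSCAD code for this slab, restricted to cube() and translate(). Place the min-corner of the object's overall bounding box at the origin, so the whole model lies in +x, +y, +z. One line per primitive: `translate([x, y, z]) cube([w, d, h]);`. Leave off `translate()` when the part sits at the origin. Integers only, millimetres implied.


cube([1849, 1871, 116]);


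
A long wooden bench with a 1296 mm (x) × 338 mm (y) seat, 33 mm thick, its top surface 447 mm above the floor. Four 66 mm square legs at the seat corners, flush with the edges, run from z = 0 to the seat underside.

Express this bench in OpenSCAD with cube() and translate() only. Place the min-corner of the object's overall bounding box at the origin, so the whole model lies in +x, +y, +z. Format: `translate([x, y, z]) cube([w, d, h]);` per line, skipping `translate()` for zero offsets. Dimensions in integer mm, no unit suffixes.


translate([0, 0, 414]) cube([1296, 338, 33]);
cube([66, 66, 414]);
translate([0, 272, 0]) cube([66, 66, 414]);
translate([1230, 0, 0]) cube([66, 66, 414]);
translate([1230, 272, 0]) cube([66, 66, 414]);


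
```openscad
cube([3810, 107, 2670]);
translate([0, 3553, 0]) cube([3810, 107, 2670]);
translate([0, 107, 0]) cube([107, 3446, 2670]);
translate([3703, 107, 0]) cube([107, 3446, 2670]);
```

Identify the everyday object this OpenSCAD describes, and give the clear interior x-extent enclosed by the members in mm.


A house (or room) frame. The interior width is 3596 mm.

Four 2670 mm walls enclosing a rectangle with no floor or roof — a room or house frame. Outside width is 3810 mm and wall thickness is 107 mm, so the interior width is 3810 − 2 × 107 = 3596 mm.


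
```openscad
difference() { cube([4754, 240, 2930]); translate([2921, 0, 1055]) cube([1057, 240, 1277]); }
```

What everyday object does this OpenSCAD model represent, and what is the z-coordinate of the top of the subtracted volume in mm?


A wall with a window opening. The window head height is 2332 mm.

A wall with a rectangular opening subtracted — a window. Sill at z = 1055, opening 1277 mm tall, so the head is at 1055 + 1277 = 2332 mm.


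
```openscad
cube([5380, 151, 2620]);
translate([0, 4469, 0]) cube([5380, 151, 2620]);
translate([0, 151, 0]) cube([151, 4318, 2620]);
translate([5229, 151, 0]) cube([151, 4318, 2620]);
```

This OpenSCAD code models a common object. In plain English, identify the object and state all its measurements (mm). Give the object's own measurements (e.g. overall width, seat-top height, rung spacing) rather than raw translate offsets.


The wall frame of a small rectangular building: four walls, each 2620 mm tall and 151 mm thick, enclosing a footprint 5380 mm (x) by 4620 mm (y) outside-to-outside, with no floor or roof. The front and back walls (the −y and +y sides) span the full width; the two side walls fit between them.


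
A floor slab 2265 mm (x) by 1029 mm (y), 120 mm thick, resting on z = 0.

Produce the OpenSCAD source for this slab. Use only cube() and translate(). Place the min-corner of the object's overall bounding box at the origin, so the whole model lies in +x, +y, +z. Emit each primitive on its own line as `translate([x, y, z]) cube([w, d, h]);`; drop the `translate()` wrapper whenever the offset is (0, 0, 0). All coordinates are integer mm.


cube([2265, 1029, 120]);


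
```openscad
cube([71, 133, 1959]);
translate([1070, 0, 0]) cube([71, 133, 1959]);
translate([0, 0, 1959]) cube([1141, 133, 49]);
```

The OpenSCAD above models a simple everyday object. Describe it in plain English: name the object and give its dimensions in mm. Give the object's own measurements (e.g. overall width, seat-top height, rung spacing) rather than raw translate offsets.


A door frame. The clear opening is 999 mm wide and 1959 mm high. Two 71 mm wide jambs, 133 mm deep, stand either side of the opening from the floor to the top of the opening. A 49 mm thick head sits across the top of both jambs, spanning the full outside width of the frame.


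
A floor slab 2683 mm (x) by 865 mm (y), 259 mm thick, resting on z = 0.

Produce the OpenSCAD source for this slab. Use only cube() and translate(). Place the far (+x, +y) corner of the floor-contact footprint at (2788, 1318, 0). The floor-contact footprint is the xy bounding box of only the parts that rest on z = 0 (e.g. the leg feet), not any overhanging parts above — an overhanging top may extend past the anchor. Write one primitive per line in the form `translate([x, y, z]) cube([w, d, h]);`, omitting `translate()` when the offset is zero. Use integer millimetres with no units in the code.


translate([105, 453, 0]) cube([2683, 865, 259]);


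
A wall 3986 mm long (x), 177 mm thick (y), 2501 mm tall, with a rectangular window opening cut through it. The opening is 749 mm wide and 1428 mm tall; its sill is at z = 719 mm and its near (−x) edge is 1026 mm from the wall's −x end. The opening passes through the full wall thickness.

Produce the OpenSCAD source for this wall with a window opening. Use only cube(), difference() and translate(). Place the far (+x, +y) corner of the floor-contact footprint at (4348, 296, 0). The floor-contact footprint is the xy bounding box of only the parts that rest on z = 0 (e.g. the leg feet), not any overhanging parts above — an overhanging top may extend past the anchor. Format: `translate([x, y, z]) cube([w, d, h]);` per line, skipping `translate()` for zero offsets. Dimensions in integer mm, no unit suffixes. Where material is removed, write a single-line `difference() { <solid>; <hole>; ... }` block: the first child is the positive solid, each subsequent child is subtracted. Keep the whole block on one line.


difference() { translate([362, 119, 0]) cube([3986, 177, 2501]); translate([1388, 119, 719]) cube([749, 177, 1428]); }


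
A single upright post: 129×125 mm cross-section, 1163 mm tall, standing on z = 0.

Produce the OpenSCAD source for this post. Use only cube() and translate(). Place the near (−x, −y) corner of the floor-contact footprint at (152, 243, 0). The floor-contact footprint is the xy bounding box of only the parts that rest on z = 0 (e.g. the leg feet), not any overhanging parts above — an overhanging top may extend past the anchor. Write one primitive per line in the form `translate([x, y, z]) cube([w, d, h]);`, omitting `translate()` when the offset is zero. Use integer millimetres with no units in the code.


translate([152, 243, 0]) cube([129, 125, 1163]);


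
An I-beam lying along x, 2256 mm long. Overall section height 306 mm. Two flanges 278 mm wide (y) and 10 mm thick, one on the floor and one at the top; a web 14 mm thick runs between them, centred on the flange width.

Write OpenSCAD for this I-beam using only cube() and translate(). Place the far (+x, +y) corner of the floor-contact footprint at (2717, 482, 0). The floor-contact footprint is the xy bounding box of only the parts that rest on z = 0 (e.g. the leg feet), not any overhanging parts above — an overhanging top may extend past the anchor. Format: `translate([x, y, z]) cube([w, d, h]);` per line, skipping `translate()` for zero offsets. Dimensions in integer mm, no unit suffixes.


translate([461, 204, 0]) cube([2256, 278, 10]);
translate([461, 336, 10]) cube([2256, 14, 286]);
translate([461, 204, 296]) cube([2256, 278, 10]);


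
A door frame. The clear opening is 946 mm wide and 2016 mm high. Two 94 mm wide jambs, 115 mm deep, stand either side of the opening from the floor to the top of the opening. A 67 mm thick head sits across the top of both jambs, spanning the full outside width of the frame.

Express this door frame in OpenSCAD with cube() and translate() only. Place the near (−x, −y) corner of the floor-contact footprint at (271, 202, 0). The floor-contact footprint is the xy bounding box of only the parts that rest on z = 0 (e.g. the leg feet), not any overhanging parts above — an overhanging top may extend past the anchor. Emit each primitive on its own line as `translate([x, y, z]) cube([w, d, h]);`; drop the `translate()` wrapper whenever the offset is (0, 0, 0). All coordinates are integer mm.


translate([271, 202, 0]) cube([94, 115, 2016]);
translate([1311, 202, 0]) cube([94, 115, 2016]);
translate([271, 202, 2016]) cube([1134, 115, 67]);


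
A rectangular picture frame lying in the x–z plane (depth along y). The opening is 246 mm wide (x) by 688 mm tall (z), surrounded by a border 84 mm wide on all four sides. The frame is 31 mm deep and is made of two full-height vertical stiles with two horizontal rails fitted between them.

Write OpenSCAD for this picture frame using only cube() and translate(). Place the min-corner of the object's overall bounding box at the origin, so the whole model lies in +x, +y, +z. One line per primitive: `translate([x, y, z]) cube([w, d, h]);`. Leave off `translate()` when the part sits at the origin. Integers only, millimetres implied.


cube([84, 31, 856]);
translate([330, 0, 0]) cube([84, 31, 856]);
translate([84, 0, 0]) cube([246, 31, 84]);
translate([84, 0, 772]) cube([246, 31, 84]);


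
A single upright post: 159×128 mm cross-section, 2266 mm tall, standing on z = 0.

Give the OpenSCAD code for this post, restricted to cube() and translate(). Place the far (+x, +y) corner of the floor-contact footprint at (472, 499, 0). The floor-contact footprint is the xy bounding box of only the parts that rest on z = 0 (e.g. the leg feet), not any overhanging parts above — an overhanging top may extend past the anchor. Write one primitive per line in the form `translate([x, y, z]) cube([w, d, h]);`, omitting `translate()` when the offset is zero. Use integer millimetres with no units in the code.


translate([313, 371, 0]) cube([159, 128, 2266]);


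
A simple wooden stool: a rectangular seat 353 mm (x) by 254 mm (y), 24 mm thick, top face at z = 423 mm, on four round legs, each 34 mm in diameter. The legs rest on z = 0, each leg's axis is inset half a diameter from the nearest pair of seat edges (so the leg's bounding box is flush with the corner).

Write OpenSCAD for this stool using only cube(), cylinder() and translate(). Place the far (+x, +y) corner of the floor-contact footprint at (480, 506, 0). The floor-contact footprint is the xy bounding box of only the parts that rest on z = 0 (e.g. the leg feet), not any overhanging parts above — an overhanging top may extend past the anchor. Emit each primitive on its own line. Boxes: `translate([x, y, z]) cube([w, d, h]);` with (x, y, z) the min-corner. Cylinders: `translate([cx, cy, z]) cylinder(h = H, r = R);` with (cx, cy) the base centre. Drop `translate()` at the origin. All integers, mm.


translate([127, 252, 399]) cube([353, 254, 24]);
translate([144, 269, 0]) cylinder(h = 399, r = 17);
translate([463, 269, 0]) cylinder(h = 399, r = 17);
translate([144, 489, 0]) cylinder(h = 399, r = 17);
translate([463, 489, 0]) cylinder(h = 399, r = 17);


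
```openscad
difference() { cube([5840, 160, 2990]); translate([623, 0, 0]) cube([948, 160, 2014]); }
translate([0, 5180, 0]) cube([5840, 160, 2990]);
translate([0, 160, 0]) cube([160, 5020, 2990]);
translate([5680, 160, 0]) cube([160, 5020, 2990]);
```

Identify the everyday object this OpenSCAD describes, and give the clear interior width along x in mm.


A single room. The interior width is 5520 mm.

Four walls enclosing a rectangle with a door in the front wall — a room. Outside width 5840 minus two 160 mm walls gives 5520 mm.


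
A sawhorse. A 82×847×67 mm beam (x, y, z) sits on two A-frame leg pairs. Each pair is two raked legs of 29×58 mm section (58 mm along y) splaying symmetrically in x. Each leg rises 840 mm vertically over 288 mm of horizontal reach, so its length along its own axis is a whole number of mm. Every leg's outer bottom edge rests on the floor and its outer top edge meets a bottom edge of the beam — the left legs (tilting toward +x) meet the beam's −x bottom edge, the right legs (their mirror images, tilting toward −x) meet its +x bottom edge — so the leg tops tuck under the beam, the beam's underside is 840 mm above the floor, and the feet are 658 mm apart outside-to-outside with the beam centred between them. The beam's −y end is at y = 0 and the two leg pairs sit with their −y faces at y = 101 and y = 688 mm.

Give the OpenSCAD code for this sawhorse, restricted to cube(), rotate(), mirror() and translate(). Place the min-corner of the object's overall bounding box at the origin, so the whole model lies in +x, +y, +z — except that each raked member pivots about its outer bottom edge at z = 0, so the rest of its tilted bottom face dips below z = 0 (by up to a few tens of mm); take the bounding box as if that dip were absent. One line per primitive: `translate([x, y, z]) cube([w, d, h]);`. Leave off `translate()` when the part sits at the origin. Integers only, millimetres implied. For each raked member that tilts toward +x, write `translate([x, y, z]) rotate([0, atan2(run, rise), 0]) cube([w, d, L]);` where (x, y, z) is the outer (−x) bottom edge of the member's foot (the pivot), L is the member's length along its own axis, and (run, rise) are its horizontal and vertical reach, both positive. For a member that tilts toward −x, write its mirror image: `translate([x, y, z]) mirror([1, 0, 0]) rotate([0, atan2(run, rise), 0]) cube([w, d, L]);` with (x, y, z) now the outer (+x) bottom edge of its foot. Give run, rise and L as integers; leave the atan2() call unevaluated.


translate([288, 0, 840]) cube([82, 847, 67]);
translate([0, 101, 0]) rotate([0, atan2(288, 840), 0]) cube([29, 58, 888]);
translate([658, 101, 0]) mirror([1, 0, 0]) rotate([0, atan2(288, 840), 0]) cube([29, 58, 888]);
translate([0, 688, 0]) rotate([0, atan2(288, 840), 0]) cube([29, 58, 888]);
translate([658, 688, 0]) mirror([1, 0, 0]) rotate([0, atan2(288, 840), 0]) cube([29, 58, 888]);


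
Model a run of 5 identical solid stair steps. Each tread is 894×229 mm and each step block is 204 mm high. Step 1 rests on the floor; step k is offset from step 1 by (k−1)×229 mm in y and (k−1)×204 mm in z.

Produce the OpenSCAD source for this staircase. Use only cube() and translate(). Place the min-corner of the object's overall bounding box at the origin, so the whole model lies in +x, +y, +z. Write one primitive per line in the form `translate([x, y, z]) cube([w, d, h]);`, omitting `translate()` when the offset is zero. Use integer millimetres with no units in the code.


cube([894, 229, 204]);
translate([0, 229, 204]) cube([894, 229, 204]);
translate([0, 458, 408]) cube([894, 229, 204]);
translate([0, 687, 612]) cube([894, 229, 204]);
translate([0, 916, 816]) cube([894, 229, 204]);


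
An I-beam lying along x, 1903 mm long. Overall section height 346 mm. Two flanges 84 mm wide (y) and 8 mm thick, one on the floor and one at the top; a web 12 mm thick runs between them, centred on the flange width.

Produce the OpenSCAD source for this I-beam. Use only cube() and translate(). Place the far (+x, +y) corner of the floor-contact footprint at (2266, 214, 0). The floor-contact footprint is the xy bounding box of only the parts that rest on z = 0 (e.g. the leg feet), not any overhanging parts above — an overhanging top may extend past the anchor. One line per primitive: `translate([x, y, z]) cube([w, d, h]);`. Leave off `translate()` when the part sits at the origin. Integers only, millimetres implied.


translate([363, 130, 0]) cube([1903, 84, 8]);
translate([363, 166, 8]) cube([1903, 12, 330]);
translate([363, 130, 338]) cube([1903, 84, 8]);


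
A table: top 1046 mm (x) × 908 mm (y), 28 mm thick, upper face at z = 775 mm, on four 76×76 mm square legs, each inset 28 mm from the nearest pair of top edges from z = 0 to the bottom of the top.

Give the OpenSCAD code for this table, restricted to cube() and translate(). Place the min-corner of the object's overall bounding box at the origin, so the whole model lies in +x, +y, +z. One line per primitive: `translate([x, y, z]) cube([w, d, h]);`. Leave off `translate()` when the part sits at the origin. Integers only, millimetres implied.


translate([0, 0, 747]) cube([1046, 908, 28]);
translate([28, 28, 0]) cube([76, 76, 747]);
translate([942, 28, 0]) cube([76, 76, 747]);
translate([28, 804, 0]) cube([76, 76, 747]);
translate([942, 804, 0]) cube([76, 76, 747]);


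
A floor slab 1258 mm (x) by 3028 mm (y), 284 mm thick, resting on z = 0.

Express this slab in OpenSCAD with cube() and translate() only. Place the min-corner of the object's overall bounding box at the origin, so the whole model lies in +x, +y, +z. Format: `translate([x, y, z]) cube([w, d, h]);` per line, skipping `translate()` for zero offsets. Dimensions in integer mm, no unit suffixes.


cube([1258, 3028, 284]);


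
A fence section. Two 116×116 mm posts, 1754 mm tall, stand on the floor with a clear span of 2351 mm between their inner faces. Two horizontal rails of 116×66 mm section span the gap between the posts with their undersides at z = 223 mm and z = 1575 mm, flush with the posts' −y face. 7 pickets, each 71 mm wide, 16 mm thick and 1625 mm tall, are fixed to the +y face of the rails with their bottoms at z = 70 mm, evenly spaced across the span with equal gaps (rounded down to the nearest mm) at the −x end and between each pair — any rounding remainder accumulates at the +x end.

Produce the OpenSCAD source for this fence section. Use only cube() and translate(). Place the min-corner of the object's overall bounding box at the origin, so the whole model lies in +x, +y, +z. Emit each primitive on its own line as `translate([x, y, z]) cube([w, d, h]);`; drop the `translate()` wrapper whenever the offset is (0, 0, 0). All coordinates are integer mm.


cube([116, 116, 1754]);
translate([2467, 0, 0]) cube([116, 116, 1754]);
translate([116, 0, 223]) cube([2351, 116, 66]);
translate([116, 0, 1575]) cube([2351, 116, 66]);
translate([347, 116, 70]) cube([71, 16, 1625]);
translate([649, 116, 70]) cube([71, 16, 1625]);
translate([951, 116, 70]) cube([71, 16, 1625]);
translate([1253, 116, 70]) cube([71, 16, 1625]);
translate([1555, 116, 70]) cube([71, 16, 1625]);
translate([1857, 116, 70]) cube([71, 16, 1625]);
translate([2159, 116, 70]) cube([71, 16, 1625]);


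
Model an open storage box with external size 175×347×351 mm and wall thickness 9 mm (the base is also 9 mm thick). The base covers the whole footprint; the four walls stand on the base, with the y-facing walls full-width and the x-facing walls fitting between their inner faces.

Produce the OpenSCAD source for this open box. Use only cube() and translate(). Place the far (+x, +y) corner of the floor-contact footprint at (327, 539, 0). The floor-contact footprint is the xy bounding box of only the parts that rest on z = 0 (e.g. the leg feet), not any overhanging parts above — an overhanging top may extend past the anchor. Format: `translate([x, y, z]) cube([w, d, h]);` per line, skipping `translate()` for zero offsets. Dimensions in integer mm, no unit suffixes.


translate([152, 192, 0]) cube([175, 347, 9]);
translate([152, 192, 9]) cube([175, 9, 342]);
translate([152, 530, 9]) cube([175, 9, 342]);
translate([152, 201, 9]) cube([9, 329, 342]);
translate([318, 201, 9]) cube([9, 329, 342]);


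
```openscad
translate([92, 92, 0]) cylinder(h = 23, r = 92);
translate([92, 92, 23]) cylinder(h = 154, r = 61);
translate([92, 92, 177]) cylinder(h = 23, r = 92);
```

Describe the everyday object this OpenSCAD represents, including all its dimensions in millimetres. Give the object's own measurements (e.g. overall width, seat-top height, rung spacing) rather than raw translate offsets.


A spool: two coaxial disc flanges of radius 92 mm and thickness 23 mm, joined by a core cylinder of radius 61 mm and height 154 mm. The lower flange rests on z = 0 and the three cylinders share a vertical axis.


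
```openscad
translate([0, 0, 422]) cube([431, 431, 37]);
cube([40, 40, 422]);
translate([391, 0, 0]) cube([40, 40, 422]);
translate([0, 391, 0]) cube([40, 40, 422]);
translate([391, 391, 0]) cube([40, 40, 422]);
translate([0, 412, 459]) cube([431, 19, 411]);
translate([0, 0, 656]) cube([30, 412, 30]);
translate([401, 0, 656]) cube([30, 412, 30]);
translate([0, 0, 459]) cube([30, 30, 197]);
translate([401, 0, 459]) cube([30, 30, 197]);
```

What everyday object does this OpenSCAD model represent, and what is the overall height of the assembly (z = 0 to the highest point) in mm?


A chair. The overall height is 870 mm.

A slab on four corner posts with a tall panel at the back — a chair. The seat slab sits at z = 422 with thickness 37, and the 411 mm backrest starts at the seat top, so the overall height is 422 + 37 + 411 = 870 mm.


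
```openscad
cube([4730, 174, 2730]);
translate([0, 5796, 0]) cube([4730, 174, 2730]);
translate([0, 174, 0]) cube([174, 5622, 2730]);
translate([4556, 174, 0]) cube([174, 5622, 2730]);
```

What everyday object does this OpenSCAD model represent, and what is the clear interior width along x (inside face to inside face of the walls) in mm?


A house (or room) frame. The interior width is 4382 mm.

Four 2730 mm walls enclosing a rectangle with no floor or roof — a room or house frame. Outside width is 4730 mm and wall thickness is 174 mm, so the interior width is 4730 − 2 × 174 = 4382 mm.


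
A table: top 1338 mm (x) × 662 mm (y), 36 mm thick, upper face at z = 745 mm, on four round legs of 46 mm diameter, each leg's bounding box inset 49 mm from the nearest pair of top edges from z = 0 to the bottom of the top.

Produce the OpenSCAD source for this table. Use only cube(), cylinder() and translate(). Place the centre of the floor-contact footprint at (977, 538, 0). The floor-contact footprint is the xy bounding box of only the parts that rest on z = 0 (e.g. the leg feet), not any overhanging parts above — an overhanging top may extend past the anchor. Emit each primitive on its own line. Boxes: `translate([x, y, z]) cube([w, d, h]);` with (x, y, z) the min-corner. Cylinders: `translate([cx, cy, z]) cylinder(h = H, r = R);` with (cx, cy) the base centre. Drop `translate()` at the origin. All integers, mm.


translate([308, 207, 709]) cube([1338, 662, 36]);
translate([380, 279, 0]) cylinder(h = 709, r = 23);
translate([1574, 279, 0]) cylinder(h = 709, r = 23);
translate([380, 797, 0]) cylinder(h = 709, r = 23);
translate([1574, 797, 0]) cylinder(h = 709, r = 23);


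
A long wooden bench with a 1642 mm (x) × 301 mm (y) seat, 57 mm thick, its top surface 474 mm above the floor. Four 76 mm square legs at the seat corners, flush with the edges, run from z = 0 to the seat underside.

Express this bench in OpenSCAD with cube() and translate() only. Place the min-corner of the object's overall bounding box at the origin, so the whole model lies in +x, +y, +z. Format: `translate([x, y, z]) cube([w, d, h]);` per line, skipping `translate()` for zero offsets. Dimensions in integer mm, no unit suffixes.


translate([0, 0, 417]) cube([1642, 301, 57]);
cube([76, 76, 417]);
translate([0, 225, 0]) cube([76, 76, 417]);
translate([1566, 0, 0]) cube([76, 76, 417]);
translate([1566, 225, 0]) cube([76, 76, 417]);
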